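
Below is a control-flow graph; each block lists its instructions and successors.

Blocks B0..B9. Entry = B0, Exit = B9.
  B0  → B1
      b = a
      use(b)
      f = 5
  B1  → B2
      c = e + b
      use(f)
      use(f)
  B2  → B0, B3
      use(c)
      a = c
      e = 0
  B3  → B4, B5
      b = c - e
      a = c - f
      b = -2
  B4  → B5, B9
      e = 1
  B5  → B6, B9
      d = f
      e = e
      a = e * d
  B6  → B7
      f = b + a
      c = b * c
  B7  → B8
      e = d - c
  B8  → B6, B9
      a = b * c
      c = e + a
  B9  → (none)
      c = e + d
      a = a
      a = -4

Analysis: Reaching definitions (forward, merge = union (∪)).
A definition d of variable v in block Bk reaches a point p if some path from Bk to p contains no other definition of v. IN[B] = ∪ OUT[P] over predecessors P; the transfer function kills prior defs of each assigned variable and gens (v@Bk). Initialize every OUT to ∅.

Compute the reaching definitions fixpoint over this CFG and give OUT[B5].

Fixpoint table:
  B0:  IN={a@B2, b@B0, c@B1, e@B2, f@B0}  OUT={a@B2, b@B0, c@B1, e@B2, f@B0}
  B1:  IN={a@B2, b@B0, c@B1, e@B2, f@B0}  OUT={a@B2, b@B0, c@B1, e@B2, f@B0}
  B2:  IN={a@B2, b@B0, c@B1, e@B2, f@B0}  OUT={a@B2, b@B0, c@B1, e@B2, f@B0}
  B3:  IN={a@B2, b@B0, c@B1, e@B2, f@B0}  OUT={a@B3, b@B3, c@B1, e@B2, f@B0}
  B4:  IN={a@B3, b@B3, c@B1, e@B2, f@B0}  OUT={a@B3, b@B3, c@B1, e@B4, f@B0}
  B5:  IN={a@B3, b@B3, c@B1, e@B2, e@B4, f@B0}  OUT={a@B5, b@B3, c@B1, d@B5, e@B5, f@B0}
  B6:  IN={a@B5, a@B8, b@B3, c@B1, c@B8, d@B5, e@B5, e@B7, f@B0, f@B6}  OUT={a@B5, a@B8, b@B3, c@B6, d@B5, e@B5, e@B7, f@B6}
  B7:  IN={a@B5, a@B8, b@B3, c@B6, d@B5, e@B5, e@B7, f@B6}  OUT={a@B5, a@B8, b@B3, c@B6, d@B5, e@B7, f@B6}
  B8:  IN={a@B5, a@B8, b@B3, c@B6, d@B5, e@B7, f@B6}  OUT={a@B8, b@B3, c@B8, d@B5, e@B7, f@B6}
  B9:  IN={a@B3, a@B5, a@B8, b@B3, c@B1, c@B8, d@B5, e@B4, e@B5, e@B7, f@B0, f@B6}  OUT={a@B9, b@B3, c@B9, d@B5, e@B4, e@B5, e@B7, f@B0, f@B6}

Merge at B5: IN[B5] = OUT[B3] ⊔ OUT[B4] = {a@B3, b@B3, c@B1, e@B2, e@B4, f@B0}
Applying B5's transfer function to that IN value gives OUT[B5] (row B5 above).

Answer: {a@B5, b@B3, c@B1, d@B5, e@B5, f@B0}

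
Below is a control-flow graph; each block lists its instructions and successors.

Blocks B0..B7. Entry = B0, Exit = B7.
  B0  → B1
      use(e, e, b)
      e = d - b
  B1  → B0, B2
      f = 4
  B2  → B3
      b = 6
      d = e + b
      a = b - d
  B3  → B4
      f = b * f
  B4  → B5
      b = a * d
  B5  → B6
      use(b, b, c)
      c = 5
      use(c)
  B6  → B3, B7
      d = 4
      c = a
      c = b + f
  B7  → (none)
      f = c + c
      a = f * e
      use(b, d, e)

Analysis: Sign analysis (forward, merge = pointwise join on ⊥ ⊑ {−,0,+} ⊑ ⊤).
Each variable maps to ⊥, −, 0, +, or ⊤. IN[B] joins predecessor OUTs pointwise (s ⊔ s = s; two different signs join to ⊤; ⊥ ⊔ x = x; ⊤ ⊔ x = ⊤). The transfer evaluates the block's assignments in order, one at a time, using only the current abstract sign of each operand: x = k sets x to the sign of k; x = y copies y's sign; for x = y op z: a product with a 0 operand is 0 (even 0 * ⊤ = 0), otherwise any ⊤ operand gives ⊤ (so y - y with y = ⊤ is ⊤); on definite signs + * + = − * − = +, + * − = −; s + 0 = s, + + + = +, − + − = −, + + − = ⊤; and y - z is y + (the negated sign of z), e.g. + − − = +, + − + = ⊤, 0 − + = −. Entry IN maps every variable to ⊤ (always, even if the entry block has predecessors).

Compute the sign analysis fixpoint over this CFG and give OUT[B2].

Answer: {a: ⊤, b: +, c: ⊤, d: ⊤, e: ⊤, f: +}

Derivation:
Converged values:
  B0: | IN=(all ⊤) | OUT=(all ⊤)
  B1: | IN=(all ⊤) | OUT={f:+; rest ⊤}
  B2: | IN={f:+; rest ⊤} | OUT={b:+, f:+; rest ⊤}
  B3: | IN=(all ⊤) | OUT=(all ⊤)
  B4: | IN=(all ⊤) | OUT=(all ⊤)
  B5: | IN=(all ⊤) | OUT={c:+; rest ⊤}
  B6: | IN={c:+; rest ⊤} | OUT={d:+; rest ⊤}
  B7: | IN={d:+; rest ⊤} | OUT={d:+; rest ⊤}

Merge at B2: IN[B2] = OUT[B1] = {a: ⊤, b: ⊤, c: ⊤, d: ⊤, e: ⊤, f: +}
Applying B2's transfer function to that IN value gives OUT[B2] (row B2 above).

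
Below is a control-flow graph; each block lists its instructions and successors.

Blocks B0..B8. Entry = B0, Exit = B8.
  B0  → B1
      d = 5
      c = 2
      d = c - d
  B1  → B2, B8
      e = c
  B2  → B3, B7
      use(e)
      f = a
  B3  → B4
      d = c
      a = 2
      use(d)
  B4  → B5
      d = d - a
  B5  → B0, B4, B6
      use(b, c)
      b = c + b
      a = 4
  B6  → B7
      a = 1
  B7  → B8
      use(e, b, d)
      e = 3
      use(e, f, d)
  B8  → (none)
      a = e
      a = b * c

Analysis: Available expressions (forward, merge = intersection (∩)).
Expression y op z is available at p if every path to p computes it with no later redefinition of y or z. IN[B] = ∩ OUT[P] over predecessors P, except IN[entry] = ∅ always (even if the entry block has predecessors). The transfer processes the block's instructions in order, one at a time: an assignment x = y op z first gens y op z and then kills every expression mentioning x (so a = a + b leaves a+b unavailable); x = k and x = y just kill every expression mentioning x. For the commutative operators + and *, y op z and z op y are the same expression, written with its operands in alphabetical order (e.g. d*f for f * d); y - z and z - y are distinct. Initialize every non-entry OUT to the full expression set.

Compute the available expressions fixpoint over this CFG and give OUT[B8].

Answer: {b*c}

Trace:
Per-block solution:
  B0:   IN={}   OUT={}
  B1:   IN={}   OUT={}
  B2:   IN={}   OUT={}
  B3:   IN={}   OUT={}
  B4:   IN={}   OUT={}
  B5:   IN={}   OUT={}
  B6:   IN={}   OUT={}
  B7:   IN={}   OUT={}
  B8:   IN={}   OUT={b*c}

Merge at B8: IN[B8] = OUT[B1] ∩ OUT[B7] = {}
Applying B8's transfer function to that IN value gives OUT[B8] (row B8 above).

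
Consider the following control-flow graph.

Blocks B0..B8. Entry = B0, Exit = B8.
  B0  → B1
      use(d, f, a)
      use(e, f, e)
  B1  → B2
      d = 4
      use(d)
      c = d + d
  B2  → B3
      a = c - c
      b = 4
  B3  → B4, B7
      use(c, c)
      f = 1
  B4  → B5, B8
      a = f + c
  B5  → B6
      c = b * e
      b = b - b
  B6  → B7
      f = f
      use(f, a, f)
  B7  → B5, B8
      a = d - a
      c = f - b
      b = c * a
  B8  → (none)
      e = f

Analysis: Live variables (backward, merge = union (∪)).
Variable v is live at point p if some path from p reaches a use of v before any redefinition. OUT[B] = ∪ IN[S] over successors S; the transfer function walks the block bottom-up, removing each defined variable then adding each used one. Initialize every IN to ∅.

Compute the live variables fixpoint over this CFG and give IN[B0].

Converged values:
  B0:  IN={a, d, e, f}  OUT={e}
  B1:  IN={e}  OUT={c, d, e}
  B2:  IN={c, d, e}  OUT={a, b, c, d, e}
  B3:  IN={a, b, c, d, e}  OUT={a, b, c, d, e, f}
  B4:  IN={b, c, d, e, f}  OUT={a, b, d, e, f}
  B5:  IN={a, b, d, e, f}  OUT={a, b, d, e, f}
  B6:  IN={a, b, d, e, f}  OUT={a, b, d, e, f}
  B7:  IN={a, b, d, e, f}  OUT={a, b, d, e, f}
  B8:  IN={f}  OUT={}

Merge at B0: OUT[B0] = IN[B1] = {e}
Applying B0's transfer function to that OUT value gives IN[B0] (row B0 above).

Answer: {a, d, e, f}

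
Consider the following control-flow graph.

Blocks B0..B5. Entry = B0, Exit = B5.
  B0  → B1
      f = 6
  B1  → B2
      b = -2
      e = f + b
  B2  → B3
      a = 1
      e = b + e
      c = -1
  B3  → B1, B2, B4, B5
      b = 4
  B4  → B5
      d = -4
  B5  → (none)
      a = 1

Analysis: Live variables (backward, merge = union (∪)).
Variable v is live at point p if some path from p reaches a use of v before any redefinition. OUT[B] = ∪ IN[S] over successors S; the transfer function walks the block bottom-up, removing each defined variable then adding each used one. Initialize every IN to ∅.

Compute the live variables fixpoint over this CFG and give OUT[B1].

Answer: {b, e, f}

Trace:
Per-block solution:
  B0:  IN={}  OUT={f}
  B1:  IN={f}  OUT={b, e, f}
  B2:  IN={b, e, f}  OUT={e, f}
  B3:  IN={e, f}  OUT={b, e, f}
  B4:  IN={}  OUT={}
  B5:  IN={}  OUT={}

Merge at B1: OUT[B1] = IN[B2] = {b, e, f}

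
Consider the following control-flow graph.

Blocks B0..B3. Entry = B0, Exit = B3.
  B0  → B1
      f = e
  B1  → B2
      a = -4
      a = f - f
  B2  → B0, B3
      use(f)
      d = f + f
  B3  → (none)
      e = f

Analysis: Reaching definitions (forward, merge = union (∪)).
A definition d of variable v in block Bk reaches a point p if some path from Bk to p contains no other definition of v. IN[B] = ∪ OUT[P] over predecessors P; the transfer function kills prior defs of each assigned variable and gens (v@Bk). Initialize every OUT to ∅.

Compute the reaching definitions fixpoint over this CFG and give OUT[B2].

Answer: {a@B1, d@B2, f@B0}

Derivation:
Fixpoint table:
  B0:  IN={a@B1, d@B2, f@B0}  OUT={a@B1, d@B2, f@B0}
  B1:  IN={a@B1, d@B2, f@B0}  OUT={a@B1, d@B2, f@B0}
  B2:  IN={a@B1, d@B2, f@B0}  OUT={a@B1, d@B2, f@B0}
  B3:  IN={a@B1, d@B2, f@B0}  OUT={a@B1, d@B2, e@B3, f@B0}

Merge at B2: IN[B2] = OUT[B1] = {a@B1, d@B2, f@B0}
Applying B2's transfer function to that IN value gives OUT[B2] (row B2 above).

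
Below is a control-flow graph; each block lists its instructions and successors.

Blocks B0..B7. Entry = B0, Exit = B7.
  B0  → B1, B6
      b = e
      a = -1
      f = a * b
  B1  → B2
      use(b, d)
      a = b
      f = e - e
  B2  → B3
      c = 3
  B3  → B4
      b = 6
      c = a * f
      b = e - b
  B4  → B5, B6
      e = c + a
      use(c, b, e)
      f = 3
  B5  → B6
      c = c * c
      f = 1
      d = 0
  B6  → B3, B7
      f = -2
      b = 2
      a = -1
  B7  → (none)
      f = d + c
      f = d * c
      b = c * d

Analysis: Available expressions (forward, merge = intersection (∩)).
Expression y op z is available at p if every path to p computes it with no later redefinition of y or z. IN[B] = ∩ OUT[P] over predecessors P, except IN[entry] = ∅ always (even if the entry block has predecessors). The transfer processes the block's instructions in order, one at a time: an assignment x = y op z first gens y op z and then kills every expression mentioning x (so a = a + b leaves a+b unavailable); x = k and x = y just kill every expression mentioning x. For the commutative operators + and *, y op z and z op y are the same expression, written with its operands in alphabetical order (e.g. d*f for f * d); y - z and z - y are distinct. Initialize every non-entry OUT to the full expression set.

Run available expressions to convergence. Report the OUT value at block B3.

Answer: {a*f}

Derivation:
Converged values:
  B0:   IN={}   OUT={a*b}
  B1:   IN={a*b}   OUT={e-e}
  B2:   IN={e-e}   OUT={e-e}
  B3:   IN={}   OUT={a*f}
  B4:   IN={a*f}   OUT={a+c}
  B5:   IN={a+c}   OUT={}
  B6:   IN={}   OUT={}
  B7:   IN={}   OUT={c*d, c+d}

Merge at B3: IN[B3] = OUT[B2] ∩ OUT[B6] = {}
Applying B3's transfer function to that IN value gives OUT[B3] (row B3 above).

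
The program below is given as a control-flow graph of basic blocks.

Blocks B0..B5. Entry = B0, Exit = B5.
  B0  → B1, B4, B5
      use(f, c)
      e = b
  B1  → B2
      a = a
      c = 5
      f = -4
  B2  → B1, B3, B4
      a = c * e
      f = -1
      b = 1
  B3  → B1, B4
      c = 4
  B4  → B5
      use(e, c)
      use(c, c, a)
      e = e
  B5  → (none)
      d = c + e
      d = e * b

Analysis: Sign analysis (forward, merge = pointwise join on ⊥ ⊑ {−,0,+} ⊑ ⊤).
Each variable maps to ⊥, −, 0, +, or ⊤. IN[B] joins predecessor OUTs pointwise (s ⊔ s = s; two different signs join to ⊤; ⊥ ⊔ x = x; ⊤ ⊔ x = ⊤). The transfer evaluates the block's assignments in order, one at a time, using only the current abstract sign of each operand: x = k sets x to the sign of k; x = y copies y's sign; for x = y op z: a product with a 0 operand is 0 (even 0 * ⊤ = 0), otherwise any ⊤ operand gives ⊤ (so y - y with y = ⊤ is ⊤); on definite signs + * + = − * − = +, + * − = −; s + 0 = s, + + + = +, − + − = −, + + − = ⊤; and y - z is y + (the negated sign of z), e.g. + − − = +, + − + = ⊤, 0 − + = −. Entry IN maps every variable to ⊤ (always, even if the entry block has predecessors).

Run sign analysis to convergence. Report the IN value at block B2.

Converged values:
  B0: | IN=(all ⊤) | OUT=(all ⊤)
  B1: | IN=(all ⊤) | OUT={c:+, f:-; rest ⊤}
  B2: | IN={c:+, f:-; rest ⊤} | OUT={b:+, c:+, f:-; rest ⊤}
  B3: | IN={b:+, c:+, f:-; rest ⊤} | OUT={b:+, c:+, f:-; rest ⊤}
  B4: | IN=(all ⊤) | OUT=(all ⊤)
  B5: | IN=(all ⊤) | OUT=(all ⊤)

Merge at B2: IN[B2] = OUT[B1] = {a: ⊤, b: ⊤, c: +, d: ⊤, e: ⊤, f: -}

Answer: {a: ⊤, b: ⊤, c: +, d: ⊤, e: ⊤, f: -}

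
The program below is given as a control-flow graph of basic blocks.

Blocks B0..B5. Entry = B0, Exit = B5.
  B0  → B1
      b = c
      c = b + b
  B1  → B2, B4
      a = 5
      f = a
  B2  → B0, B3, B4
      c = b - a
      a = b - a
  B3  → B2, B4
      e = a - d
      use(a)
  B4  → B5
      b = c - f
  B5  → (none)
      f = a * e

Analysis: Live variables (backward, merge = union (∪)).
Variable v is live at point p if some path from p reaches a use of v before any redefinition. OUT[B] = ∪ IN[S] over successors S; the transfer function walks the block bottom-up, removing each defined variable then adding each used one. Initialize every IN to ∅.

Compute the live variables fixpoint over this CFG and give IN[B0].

Converged values:
  B0: | IN={c, d, e} | OUT={b, c, d, e}
  B1: | IN={b, c, d, e} | OUT={a, b, c, d, e, f}
  B2: | IN={a, b, d, e, f} | OUT={a, b, c, d, e, f}
  B3: | IN={a, b, c, d, f} | OUT={a, b, c, d, e, f}
  B4: | IN={a, c, e, f} | OUT={a, e}
  B5: | IN={a, e} | OUT={}

Merge at B0: OUT[B0] = IN[B1] = {b, c, d, e}
Applying B0's transfer function to that OUT value gives IN[B0] (row B0 above).

Answer: {c, d, e}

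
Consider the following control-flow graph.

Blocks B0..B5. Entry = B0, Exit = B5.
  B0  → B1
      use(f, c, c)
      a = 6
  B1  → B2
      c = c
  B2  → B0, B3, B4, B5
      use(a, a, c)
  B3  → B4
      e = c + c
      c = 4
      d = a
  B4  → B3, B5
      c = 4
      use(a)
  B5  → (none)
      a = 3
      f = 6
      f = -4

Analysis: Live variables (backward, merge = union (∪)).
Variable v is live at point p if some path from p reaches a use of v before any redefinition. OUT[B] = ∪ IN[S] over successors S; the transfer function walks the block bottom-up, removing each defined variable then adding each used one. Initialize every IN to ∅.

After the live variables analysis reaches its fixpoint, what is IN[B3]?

Per-block solution:
  B0:  IN={c, f}  OUT={a, c, f}
  B1:  IN={a, c, f}  OUT={a, c, f}
  B2:  IN={a, c, f}  OUT={a, c, f}
  B3:  IN={a, c}  OUT={a}
  B4:  IN={a}  OUT={a, c}
  B5:  IN={}  OUT={}

Merge at B3: OUT[B3] = IN[B4] = {a}
Applying B3's transfer function to that OUT value gives IN[B3] (row B3 above).

Answer: {a, c}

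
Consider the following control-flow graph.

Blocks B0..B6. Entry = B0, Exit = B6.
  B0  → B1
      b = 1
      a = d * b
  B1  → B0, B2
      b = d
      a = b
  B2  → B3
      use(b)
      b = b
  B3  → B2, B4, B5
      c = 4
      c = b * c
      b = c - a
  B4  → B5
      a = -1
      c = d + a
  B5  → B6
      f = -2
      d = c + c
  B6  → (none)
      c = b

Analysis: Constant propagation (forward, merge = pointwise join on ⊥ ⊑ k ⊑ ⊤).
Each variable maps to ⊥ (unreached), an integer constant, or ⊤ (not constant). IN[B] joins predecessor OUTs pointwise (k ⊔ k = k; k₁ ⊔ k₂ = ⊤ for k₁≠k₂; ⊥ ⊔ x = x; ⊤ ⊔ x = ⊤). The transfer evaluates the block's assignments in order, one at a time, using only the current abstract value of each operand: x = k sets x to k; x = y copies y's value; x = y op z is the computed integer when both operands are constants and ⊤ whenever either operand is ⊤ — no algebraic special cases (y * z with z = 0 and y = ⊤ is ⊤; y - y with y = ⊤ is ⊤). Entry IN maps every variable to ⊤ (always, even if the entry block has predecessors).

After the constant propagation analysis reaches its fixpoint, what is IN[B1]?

Per-block solution:
  B0:   IN=(all ⊤)   OUT={b:1; rest ⊤}
  B1:   IN={b:1; rest ⊤}   OUT=(all ⊤)
  B2:   IN=(all ⊤)   OUT=(all ⊤)
  B3:   IN=(all ⊤)   OUT=(all ⊤)
  B4:   IN=(all ⊤)   OUT={a:-1; rest ⊤}
  B5:   IN=(all ⊤)   OUT={f:-2; rest ⊤}
  B6:   IN={f:-2; rest ⊤}   OUT={f:-2; rest ⊤}

Merge at B1: IN[B1] = OUT[B0] = {a: ⊤, b: 1, c: ⊤, d: ⊤, e: ⊤, f: ⊤}

Answer: {a: ⊤, b: 1, c: ⊤, d: ⊤, e: ⊤, f: ⊤}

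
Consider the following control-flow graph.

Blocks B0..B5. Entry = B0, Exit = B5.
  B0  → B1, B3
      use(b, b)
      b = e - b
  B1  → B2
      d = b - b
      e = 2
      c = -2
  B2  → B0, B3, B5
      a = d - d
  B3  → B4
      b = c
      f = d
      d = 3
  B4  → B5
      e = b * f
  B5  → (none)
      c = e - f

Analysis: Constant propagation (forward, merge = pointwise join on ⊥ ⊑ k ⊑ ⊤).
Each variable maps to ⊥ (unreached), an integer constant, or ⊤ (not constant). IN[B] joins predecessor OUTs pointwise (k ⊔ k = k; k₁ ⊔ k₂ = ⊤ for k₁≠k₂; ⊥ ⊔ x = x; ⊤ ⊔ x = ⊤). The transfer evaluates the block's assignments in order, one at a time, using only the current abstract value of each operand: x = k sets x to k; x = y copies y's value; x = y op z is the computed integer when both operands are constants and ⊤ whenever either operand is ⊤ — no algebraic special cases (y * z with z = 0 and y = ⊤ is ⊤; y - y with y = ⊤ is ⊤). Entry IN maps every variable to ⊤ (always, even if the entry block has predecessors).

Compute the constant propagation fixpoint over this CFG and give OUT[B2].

Answer: {a: ⊤, b: ⊤, c: -2, d: ⊤, e: 2, f: ⊤}

Trace:
Converged values:
  B0:  IN=(all ⊤)  OUT=(all ⊤)
  B1:  IN=(all ⊤)  OUT={c:-2, e:2; rest ⊤}
  B2:  IN={c:-2, e:2; rest ⊤}  OUT={c:-2, e:2; rest ⊤}
  B3:  IN=(all ⊤)  OUT={d:3; rest ⊤}
  B4:  IN={d:3; rest ⊤}  OUT={d:3; rest ⊤}
  B5:  IN=(all ⊤)  OUT=(all ⊤)

Merge at B2: IN[B2] = OUT[B1] = {a: ⊤, b: ⊤, c: -2, d: ⊤, e: 2, f: ⊤}
Applying B2's transfer function to that IN value gives OUT[B2] (row B2 above).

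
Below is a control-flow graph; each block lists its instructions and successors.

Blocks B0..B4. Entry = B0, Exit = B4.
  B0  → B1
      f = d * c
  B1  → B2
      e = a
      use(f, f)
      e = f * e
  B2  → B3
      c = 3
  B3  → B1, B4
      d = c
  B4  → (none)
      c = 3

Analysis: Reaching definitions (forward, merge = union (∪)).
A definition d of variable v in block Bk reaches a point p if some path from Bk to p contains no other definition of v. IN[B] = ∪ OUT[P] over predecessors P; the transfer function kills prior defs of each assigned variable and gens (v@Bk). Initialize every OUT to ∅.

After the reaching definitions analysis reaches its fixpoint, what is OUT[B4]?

Answer: {c@B4, d@B3, e@B1, f@B0}

Working:
Fixpoint table:
  B0:  IN={}  OUT={f@B0}
  B1:  IN={c@B2, d@B3, e@B1, f@B0}  OUT={c@B2, d@B3, e@B1, f@B0}
  B2:  IN={c@B2, d@B3, e@B1, f@B0}  OUT={c@B2, d@B3, e@B1, f@B0}
  B3:  IN={c@B2, d@B3, e@B1, f@B0}  OUT={c@B2, d@B3, e@B1, f@B0}
  B4:  IN={c@B2, d@B3, e@B1, f@B0}  OUT={c@B4, d@B3, e@B1, f@B0}

Merge at B4: IN[B4] = OUT[B3] = {c@B2, d@B3, e@B1, f@B0}
Applying B4's transfer function to that IN value gives OUT[B4] (row B4 above).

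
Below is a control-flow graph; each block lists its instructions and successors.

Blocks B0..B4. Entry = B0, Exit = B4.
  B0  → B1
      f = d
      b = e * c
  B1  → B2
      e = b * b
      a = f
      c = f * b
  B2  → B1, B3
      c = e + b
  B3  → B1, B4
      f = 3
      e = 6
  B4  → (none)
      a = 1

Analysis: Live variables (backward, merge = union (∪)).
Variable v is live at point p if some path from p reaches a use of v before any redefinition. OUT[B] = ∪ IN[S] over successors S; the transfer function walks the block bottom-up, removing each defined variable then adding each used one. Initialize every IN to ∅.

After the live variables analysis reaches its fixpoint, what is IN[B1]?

Answer: {b, f}

Derivation:
Converged values:
  B0:   IN={c, d, e}   OUT={b, f}
  B1:   IN={b, f}   OUT={b, e, f}
  B2:   IN={b, e, f}   OUT={b, f}
  B3:   IN={b}   OUT={b, f}
  B4:   IN={}   OUT={}

Merge at B1: OUT[B1] = IN[B2] = {b, e, f}
Applying B1's transfer function to that OUT value gives IN[B1] (row B1 above).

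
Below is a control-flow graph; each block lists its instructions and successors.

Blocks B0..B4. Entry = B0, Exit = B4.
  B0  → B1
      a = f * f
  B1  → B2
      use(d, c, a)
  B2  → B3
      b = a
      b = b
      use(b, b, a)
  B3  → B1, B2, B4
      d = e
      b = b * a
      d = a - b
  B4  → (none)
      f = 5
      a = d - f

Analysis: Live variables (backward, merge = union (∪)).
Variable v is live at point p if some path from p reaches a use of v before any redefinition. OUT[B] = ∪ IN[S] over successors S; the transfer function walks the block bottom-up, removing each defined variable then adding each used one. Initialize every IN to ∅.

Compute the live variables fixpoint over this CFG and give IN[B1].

Fixpoint table:
  B0:   IN={c, d, e, f}   OUT={a, c, d, e}
  B1:   IN={a, c, d, e}   OUT={a, c, e}
  B2:   IN={a, c, e}   OUT={a, b, c, e}
  B3:   IN={a, b, c, e}   OUT={a, c, d, e}
  B4:   IN={d}   OUT={}

Merge at B1: OUT[B1] = IN[B2] = {a, c, e}
Applying B1's transfer function to that OUT value gives IN[B1] (row B1 above).

Answer: {a, c, d, e}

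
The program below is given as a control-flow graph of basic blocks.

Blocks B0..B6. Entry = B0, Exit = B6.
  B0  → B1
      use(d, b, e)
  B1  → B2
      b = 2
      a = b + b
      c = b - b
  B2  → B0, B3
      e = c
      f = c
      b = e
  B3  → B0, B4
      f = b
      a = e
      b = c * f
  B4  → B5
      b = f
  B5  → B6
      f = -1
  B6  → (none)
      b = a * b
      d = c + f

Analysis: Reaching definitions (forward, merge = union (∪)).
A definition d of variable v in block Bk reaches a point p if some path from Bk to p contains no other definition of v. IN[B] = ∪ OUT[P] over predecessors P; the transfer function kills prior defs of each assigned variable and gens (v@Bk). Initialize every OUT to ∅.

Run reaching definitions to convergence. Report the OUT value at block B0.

Fixpoint table:
  B0:  IN={a@B1, a@B3, b@B2, b@B3, c@B1, e@B2, f@B2, f@B3}  OUT={a@B1, a@B3, b@B2, b@B3, c@B1, e@B2, f@B2, f@B3}
  B1:  IN={a@B1, a@B3, b@B2, b@B3, c@B1, e@B2, f@B2, f@B3}  OUT={a@B1, b@B1, c@B1, e@B2, f@B2, f@B3}
  B2:  IN={a@B1, b@B1, c@B1, e@B2, f@B2, f@B3}  OUT={a@B1, b@B2, c@B1, e@B2, f@B2}
  B3:  IN={a@B1, b@B2, c@B1, e@B2, f@B2}  OUT={a@B3, b@B3, c@B1, e@B2, f@B3}
  B4:  IN={a@B3, b@B3, c@B1, e@B2, f@B3}  OUT={a@B3, b@B4, c@B1, e@B2, f@B3}
  B5:  IN={a@B3, b@B4, c@B1, e@B2, f@B3}  OUT={a@B3, b@B4, c@B1, e@B2, f@B5}
  B6:  IN={a@B3, b@B4, c@B1, e@B2, f@B5}  OUT={a@B3, b@B6, c@B1, d@B6, e@B2, f@B5}

Merge at B0 (entry node, so the boundary value {} is joined with the incoming edge(s)): IN[B0] = {} ⊔ OUT[B2] ⊔ OUT[B3] = {a@B1, a@B3, b@B2, b@B3, c@B1, e@B2, f@B2, f@B3}
Applying B0's transfer function to that IN value gives OUT[B0] (row B0 above).

Answer: {a@B1, a@B3, b@B2, b@B3, c@B1, e@B2, f@B2, f@B3}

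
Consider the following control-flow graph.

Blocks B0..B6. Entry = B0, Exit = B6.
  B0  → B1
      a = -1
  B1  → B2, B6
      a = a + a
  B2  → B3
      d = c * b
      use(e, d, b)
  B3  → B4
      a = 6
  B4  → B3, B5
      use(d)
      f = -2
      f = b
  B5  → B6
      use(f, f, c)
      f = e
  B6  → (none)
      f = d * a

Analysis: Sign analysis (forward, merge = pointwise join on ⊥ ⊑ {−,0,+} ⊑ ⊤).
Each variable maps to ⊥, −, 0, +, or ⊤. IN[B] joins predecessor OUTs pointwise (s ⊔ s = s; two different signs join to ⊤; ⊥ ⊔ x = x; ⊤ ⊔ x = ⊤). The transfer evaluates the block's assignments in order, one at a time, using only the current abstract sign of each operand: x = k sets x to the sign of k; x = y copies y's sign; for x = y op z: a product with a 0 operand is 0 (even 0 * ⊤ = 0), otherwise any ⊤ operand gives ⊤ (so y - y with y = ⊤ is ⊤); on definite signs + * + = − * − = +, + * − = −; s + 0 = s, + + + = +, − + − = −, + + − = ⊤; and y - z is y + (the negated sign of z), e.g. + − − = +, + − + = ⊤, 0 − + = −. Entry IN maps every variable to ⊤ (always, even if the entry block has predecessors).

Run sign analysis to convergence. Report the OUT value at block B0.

Per-block solution:
  B0:   IN=(all ⊤)   OUT={a:-; rest ⊤}
  B1:   IN={a:-; rest ⊤}   OUT={a:-; rest ⊤}
  B2:   IN={a:-; rest ⊤}   OUT={a:-; rest ⊤}
  B3:   IN=(all ⊤)   OUT={a:+; rest ⊤}
  B4:   IN={a:+; rest ⊤}   OUT={a:+; rest ⊤}
  B5:   IN={a:+; rest ⊤}   OUT={a:+; rest ⊤}
  B6:   IN=(all ⊤)   OUT=(all ⊤)

B0 is the boundary node: IN[B0] = {a: ⊤, b: ⊤, c: ⊤, d: ⊤, e: ⊤, f: ⊤}
Applying B0's transfer function to that IN value gives OUT[B0] (row B0 above).

Answer: {a: -, b: ⊤, c: ⊤, d: ⊤, e: ⊤, f: ⊤}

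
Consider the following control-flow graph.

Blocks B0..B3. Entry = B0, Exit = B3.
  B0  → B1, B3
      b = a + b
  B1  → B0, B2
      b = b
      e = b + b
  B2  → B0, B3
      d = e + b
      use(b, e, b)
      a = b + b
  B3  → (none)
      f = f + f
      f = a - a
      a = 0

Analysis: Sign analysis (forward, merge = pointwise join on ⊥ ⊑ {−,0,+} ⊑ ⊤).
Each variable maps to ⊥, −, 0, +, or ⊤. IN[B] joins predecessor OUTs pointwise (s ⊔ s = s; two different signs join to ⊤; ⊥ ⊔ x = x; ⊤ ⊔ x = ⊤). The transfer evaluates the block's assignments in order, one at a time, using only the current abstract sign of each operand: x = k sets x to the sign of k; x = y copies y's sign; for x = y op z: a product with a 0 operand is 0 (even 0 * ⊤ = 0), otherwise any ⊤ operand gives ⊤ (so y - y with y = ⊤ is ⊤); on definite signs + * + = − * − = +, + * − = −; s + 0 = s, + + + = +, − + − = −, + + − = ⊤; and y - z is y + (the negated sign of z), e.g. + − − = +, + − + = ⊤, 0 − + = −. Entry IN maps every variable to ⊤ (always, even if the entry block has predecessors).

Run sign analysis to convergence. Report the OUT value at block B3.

Answer: {a: 0, b: ⊤, c: ⊤, d: ⊤, e: ⊤, f: ⊤}

Derivation:
Per-block solution:
  B0: | IN=(all ⊤) | OUT=(all ⊤)
  B1: | IN=(all ⊤) | OUT=(all ⊤)
  B2: | IN=(all ⊤) | OUT=(all ⊤)
  B3: | IN=(all ⊤) | OUT={a:0; rest ⊤}

Merge at B3: IN[B3] = OUT[B0] ⊔ OUT[B2] = {a: ⊤, b: ⊤, c: ⊤, d: ⊤, e: ⊤, f: ⊤}
Applying B3's transfer function to that IN value gives OUT[B3] (row B3 above).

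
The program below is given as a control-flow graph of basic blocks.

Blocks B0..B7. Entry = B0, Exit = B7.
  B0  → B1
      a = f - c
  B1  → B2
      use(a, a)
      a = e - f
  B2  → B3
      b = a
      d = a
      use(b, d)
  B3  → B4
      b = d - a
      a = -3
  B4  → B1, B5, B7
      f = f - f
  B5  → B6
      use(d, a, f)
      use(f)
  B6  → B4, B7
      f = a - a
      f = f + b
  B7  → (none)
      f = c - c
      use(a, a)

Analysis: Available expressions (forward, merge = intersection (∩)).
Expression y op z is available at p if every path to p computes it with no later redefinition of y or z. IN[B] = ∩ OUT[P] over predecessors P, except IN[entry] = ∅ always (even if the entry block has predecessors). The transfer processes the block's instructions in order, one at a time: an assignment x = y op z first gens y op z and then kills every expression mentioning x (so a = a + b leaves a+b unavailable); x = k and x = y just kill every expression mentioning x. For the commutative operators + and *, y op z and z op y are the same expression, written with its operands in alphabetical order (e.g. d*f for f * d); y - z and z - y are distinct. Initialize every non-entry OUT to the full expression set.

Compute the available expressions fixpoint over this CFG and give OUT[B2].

Fixpoint table:
  B0: | IN={} | OUT={f-c}
  B1: | IN={} | OUT={e-f}
  B2: | IN={e-f} | OUT={e-f}
  B3: | IN={e-f} | OUT={e-f}
  B4: | IN={} | OUT={}
  B5: | IN={} | OUT={}
  B6: | IN={} | OUT={a-a}
  B7: | IN={} | OUT={c-c}

Merge at B2: IN[B2] = OUT[B1] = {e-f}
Applying B2's transfer function to that IN value gives OUT[B2] (row B2 above).

Answer: {e-f}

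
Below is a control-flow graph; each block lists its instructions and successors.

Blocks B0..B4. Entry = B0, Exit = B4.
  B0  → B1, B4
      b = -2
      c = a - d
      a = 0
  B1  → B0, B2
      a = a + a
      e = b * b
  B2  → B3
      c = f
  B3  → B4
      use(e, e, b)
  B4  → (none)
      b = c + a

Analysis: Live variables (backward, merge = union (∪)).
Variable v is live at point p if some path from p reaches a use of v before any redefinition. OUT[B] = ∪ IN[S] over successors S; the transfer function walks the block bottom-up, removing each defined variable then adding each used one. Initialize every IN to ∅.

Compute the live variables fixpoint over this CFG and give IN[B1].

Answer: {a, b, d, f}

Trace:
Fixpoint table:
  B0: | IN={a, d, f} | OUT={a, b, c, d, f}
  B1: | IN={a, b, d, f} | OUT={a, b, d, e, f}
  B2: | IN={a, b, e, f} | OUT={a, b, c, e}
  B3: | IN={a, b, c, e} | OUT={a, c}
  B4: | IN={a, c} | OUT={}

Merge at B1: OUT[B1] = IN[B0] ⊔ IN[B2] = {a, b, d, e, f}
Applying B1's transfer function to that OUT value gives IN[B1] (row B1 above).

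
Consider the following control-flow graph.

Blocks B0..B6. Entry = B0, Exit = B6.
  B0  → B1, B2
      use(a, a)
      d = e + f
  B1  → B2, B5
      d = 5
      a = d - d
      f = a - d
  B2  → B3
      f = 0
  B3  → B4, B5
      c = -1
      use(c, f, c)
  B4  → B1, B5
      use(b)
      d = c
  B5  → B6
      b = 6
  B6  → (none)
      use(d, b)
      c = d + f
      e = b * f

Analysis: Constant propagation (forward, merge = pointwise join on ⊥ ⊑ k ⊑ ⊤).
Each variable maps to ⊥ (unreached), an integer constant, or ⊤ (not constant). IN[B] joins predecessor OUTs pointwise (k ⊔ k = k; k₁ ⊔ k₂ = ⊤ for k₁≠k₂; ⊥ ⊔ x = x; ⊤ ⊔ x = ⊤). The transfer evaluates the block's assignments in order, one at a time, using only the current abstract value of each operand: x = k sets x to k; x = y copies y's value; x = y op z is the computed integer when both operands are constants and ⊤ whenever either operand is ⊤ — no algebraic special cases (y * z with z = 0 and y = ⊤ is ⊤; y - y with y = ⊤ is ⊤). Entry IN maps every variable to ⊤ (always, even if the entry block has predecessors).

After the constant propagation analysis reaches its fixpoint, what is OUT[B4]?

Fixpoint table:
  B0: | IN=(all ⊤) | OUT=(all ⊤)
  B1: | IN=(all ⊤) | OUT={a:0, d:5, f:-5; rest ⊤}
  B2: | IN=(all ⊤) | OUT={f:0; rest ⊤}
  B3: | IN={f:0; rest ⊤} | OUT={c:-1, f:0; rest ⊤}
  B4: | IN={c:-1, f:0; rest ⊤} | OUT={c:-1, d:-1, f:0; rest ⊤}
  B5: | IN=(all ⊤) | OUT={b:6; rest ⊤}
  B6: | IN={b:6; rest ⊤} | OUT={b:6; rest ⊤}

Merge at B4: IN[B4] = OUT[B3] = {a: ⊤, b: ⊤, c: -1, d: ⊤, e: ⊤, f: 0}
Applying B4's transfer function to that IN value gives OUT[B4] (row B4 above).

Answer: {a: ⊤, b: ⊤, c: -1, d: -1, e: ⊤, f: 0}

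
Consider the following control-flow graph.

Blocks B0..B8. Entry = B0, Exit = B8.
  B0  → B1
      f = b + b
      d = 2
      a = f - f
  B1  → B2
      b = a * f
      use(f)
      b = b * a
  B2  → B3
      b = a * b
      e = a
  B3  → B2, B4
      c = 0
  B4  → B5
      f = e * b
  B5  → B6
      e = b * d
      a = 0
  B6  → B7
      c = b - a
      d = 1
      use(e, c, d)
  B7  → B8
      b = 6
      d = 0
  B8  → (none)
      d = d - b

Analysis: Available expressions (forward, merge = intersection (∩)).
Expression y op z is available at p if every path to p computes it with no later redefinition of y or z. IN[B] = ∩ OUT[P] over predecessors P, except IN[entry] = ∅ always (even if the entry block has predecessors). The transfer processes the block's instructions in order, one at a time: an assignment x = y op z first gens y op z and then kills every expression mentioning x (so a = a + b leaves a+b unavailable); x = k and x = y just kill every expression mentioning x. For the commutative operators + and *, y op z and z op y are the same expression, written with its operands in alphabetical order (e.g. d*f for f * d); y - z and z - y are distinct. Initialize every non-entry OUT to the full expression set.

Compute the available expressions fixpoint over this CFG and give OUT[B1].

Fixpoint table:
  B0:   IN={}   OUT={b+b, f-f}
  B1:   IN={b+b, f-f}   OUT={a*f, f-f}
  B2:   IN={a*f, f-f}   OUT={a*f, f-f}
  B3:   IN={a*f, f-f}   OUT={a*f, f-f}
  B4:   IN={a*f, f-f}   OUT={b*e}
  B5:   IN={b*e}   OUT={b*d}
  B6:   IN={b*d}   OUT={b-a}
  B7:   IN={b-a}   OUT={}
  B8:   IN={}   OUT={}

Merge at B1: IN[B1] = OUT[B0] = {b+b, f-f}
Applying B1's transfer function to that IN value gives OUT[B1] (row B1 above).

Answer: {a*f, f-f}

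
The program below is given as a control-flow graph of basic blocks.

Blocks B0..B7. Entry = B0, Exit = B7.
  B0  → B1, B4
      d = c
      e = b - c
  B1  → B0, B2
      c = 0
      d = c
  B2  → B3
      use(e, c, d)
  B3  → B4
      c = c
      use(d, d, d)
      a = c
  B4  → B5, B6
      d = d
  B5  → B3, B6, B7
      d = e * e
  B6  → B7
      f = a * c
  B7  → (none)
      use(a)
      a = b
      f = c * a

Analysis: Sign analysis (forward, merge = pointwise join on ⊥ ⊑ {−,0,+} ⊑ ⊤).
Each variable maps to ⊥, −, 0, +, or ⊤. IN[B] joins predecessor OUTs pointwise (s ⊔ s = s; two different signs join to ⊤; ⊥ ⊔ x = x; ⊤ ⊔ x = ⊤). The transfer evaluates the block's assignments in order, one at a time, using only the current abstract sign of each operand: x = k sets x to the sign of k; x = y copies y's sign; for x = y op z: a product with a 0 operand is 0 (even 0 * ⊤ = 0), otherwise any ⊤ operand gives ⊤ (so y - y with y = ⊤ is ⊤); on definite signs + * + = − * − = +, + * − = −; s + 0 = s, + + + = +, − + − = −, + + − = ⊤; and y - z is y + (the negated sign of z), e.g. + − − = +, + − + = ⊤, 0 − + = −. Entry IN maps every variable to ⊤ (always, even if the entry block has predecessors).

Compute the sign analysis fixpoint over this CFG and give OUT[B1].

Answer: {a: ⊤, b: ⊤, c: 0, d: 0, e: ⊤, f: ⊤}

Derivation:
Converged values:
  B0: | IN=(all ⊤) | OUT=(all ⊤)
  B1: | IN=(all ⊤) | OUT={c:0, d:0; rest ⊤}
  B2: | IN={c:0, d:0; rest ⊤} | OUT={c:0, d:0; rest ⊤}
  B3: | IN=(all ⊤) | OUT=(all ⊤)
  B4: | IN=(all ⊤) | OUT=(all ⊤)
  B5: | IN=(all ⊤) | OUT=(all ⊤)
  B6: | IN=(all ⊤) | OUT=(all ⊤)
  B7: | IN=(all ⊤) | OUT=(all ⊤)

Merge at B1: IN[B1] = OUT[B0] = {a: ⊤, b: ⊤, c: ⊤, d: ⊤, e: ⊤, f: ⊤}
Applying B1's transfer function to that IN value gives OUT[B1] (row B1 above).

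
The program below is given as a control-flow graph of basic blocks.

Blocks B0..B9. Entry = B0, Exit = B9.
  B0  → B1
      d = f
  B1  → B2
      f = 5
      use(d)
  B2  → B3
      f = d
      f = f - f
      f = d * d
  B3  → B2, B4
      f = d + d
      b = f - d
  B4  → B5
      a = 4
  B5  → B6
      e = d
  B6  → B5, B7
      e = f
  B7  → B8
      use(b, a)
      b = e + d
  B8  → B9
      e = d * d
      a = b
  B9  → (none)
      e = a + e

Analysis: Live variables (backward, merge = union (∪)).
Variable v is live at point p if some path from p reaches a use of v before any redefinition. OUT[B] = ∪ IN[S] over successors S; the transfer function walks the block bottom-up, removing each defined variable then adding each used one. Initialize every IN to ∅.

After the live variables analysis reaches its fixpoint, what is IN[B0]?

Converged values:
  B0:  IN={f}  OUT={d}
  B1:  IN={d}  OUT={d}
  B2:  IN={d}  OUT={d}
  B3:  IN={d}  OUT={b, d, f}
  B4:  IN={b, d, f}  OUT={a, b, d, f}
  B5:  IN={a, b, d, f}  OUT={a, b, d, f}
  B6:  IN={a, b, d, f}  OUT={a, b, d, e, f}
  B7:  IN={a, b, d, e}  OUT={b, d}
  B8:  IN={b, d}  OUT={a, e}
  B9:  IN={a, e}  OUT={}

Merge at B0: OUT[B0] = IN[B1] = {d}
Applying B0's transfer function to that OUT value gives IN[B0] (row B0 above).

Answer: {f}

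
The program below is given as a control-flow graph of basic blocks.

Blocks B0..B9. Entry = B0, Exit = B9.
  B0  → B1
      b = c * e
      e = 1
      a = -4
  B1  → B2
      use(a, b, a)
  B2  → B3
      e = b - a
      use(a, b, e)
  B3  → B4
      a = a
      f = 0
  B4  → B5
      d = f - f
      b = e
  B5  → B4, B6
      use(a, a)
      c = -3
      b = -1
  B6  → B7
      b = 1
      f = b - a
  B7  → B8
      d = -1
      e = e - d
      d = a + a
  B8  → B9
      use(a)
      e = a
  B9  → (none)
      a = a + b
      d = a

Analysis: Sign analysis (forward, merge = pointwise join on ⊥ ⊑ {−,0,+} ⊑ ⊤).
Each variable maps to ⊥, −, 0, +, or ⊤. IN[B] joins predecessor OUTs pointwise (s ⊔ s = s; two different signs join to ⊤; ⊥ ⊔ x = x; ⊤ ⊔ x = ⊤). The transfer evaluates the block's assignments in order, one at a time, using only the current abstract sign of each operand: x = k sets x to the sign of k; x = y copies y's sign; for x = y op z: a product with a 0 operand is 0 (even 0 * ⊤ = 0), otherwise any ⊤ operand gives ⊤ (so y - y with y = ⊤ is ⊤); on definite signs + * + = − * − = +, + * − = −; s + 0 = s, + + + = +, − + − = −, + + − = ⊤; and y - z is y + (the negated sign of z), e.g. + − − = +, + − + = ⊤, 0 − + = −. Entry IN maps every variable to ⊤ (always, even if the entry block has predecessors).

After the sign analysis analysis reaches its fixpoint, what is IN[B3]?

Converged values:
  B0:  IN=(all ⊤)  OUT={a:-, e:+; rest ⊤}
  B1:  IN={a:-, e:+; rest ⊤}  OUT={a:-, e:+; rest ⊤}
  B2:  IN={a:-, e:+; rest ⊤}  OUT={a:-; rest ⊤}
  B3:  IN={a:-; rest ⊤}  OUT={a:-, f:0; rest ⊤}
  B4:  IN={a:-, f:0; rest ⊤}  OUT={a:-, d:0, f:0; rest ⊤}
  B5:  IN={a:-, d:0, f:0; rest ⊤}  OUT={a:-, b:-, c:-, d:0, f:0; rest ⊤}
  B6:  IN={a:-, b:-, c:-, d:0, f:0; rest ⊤}  OUT={a:-, b:+, c:-, d:0, f:+; rest ⊤}
  B7:  IN={a:-, b:+, c:-, d:0, f:+; rest ⊤}  OUT={a:-, b:+, c:-, d:-, f:+; rest ⊤}
  B8:  IN={a:-, b:+, c:-, d:-, f:+; rest ⊤}  OUT={a:-, b:+, c:-, d:-, e:-, f:+; rest ⊤}
  B9:  IN={a:-, b:+, c:-, d:-, e:-, f:+; rest ⊤}  OUT={b:+, c:-, e:-, f:+; rest ⊤}

Merge at B3: IN[B3] = OUT[B2] = {a: -, b: ⊤, c: ⊤, d: ⊤, e: ⊤, f: ⊤}

Answer: {a: -, b: ⊤, c: ⊤, d: ⊤, e: ⊤, f: ⊤}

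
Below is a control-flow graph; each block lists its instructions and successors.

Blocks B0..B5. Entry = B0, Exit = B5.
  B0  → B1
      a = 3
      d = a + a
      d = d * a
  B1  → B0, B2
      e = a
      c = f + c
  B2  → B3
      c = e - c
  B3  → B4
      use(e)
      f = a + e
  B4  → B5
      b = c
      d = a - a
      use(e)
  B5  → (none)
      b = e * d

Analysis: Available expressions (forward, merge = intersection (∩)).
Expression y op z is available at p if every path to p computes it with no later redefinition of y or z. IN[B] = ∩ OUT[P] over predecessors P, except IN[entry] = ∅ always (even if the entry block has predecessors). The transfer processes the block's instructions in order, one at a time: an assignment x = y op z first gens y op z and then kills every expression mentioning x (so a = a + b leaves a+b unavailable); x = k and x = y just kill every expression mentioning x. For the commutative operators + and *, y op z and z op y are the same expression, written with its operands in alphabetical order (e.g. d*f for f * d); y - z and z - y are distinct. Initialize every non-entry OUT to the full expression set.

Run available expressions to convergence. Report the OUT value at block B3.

Fixpoint table:
  B0:  IN={}  OUT={a+a}
  B1:  IN={a+a}  OUT={a+a}
  B2:  IN={a+a}  OUT={a+a}
  B3:  IN={a+a}  OUT={a+a, a+e}
  B4:  IN={a+a, a+e}  OUT={a+a, a+e, a-a}
  B5:  IN={a+a, a+e, a-a}  OUT={a+a, a+e, a-a, d*e}

Merge at B3: IN[B3] = OUT[B2] = {a+a}
Applying B3's transfer function to that IN value gives OUT[B3] (row B3 above).

Answer: {a+a, a+e}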